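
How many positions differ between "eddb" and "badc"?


Comparing "eddb" and "badc" position by position:
  Position 0: 'e' vs 'b' => DIFFER
  Position 1: 'd' vs 'a' => DIFFER
  Position 2: 'd' vs 'd' => same
  Position 3: 'b' vs 'c' => DIFFER
Positions that differ: 3

3


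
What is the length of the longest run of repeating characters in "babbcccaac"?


Input: "babbcccaac"
Scanning for longest run:
  Position 1 ('a'): new char, reset run to 1
  Position 2 ('b'): new char, reset run to 1
  Position 3 ('b'): continues run of 'b', length=2
  Position 4 ('c'): new char, reset run to 1
  Position 5 ('c'): continues run of 'c', length=2
  Position 6 ('c'): continues run of 'c', length=3
  Position 7 ('a'): new char, reset run to 1
  Position 8 ('a'): continues run of 'a', length=2
  Position 9 ('c'): new char, reset run to 1
Longest run: 'c' with length 3

3


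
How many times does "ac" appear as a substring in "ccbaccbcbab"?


Searching for "ac" in "ccbaccbcbab"
Scanning each position:
  Position 0: "cc" => no
  Position 1: "cb" => no
  Position 2: "ba" => no
  Position 3: "ac" => MATCH
  Position 4: "cc" => no
  Position 5: "cb" => no
  Position 6: "bc" => no
  Position 7: "cb" => no
  Position 8: "ba" => no
  Position 9: "ab" => no
Total occurrences: 1

1


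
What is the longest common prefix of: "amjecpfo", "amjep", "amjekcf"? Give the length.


Words: amjecpfo, amjep, amjekcf
  Position 0: all 'a' => match
  Position 1: all 'm' => match
  Position 2: all 'j' => match
  Position 3: all 'e' => match
  Position 4: ('c', 'p', 'k') => mismatch, stop
LCP = "amje" (length 4)

4


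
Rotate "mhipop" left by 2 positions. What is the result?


Input: "mhipop", rotate left by 2
First 2 characters: "mh"
Remaining characters: "ipop"
Concatenate remaining + first: "ipop" + "mh" = "ipopmh"

ipopmh


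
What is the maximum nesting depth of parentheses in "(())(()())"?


Input: "(())(()())"
Tracking depth:
  Position 0 '(': depth becomes 1
  Position 1 '(': depth becomes 2
  Position 2 ')': depth becomes 1
  Position 3 ')': depth becomes 0
  Position 4 '(': depth becomes 1
  Position 5 '(': depth becomes 2
  Position 6 ')': depth becomes 1
  Position 7 '(': depth becomes 2
  Position 8 ')': depth becomes 1
  Position 9 ')': depth becomes 0
Maximum depth reached: 2

2


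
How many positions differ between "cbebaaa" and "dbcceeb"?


Comparing "cbebaaa" and "dbcceeb" position by position:
  Position 0: 'c' vs 'd' => DIFFER
  Position 1: 'b' vs 'b' => same
  Position 2: 'e' vs 'c' => DIFFER
  Position 3: 'b' vs 'c' => DIFFER
  Position 4: 'a' vs 'e' => DIFFER
  Position 5: 'a' vs 'e' => DIFFER
  Position 6: 'a' vs 'b' => DIFFER
Positions that differ: 6

6


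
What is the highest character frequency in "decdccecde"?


Input: decdccecde
Character counts:
  'c': 4
  'd': 3
  'e': 3
Maximum frequency: 4

4


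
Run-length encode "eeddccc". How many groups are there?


Input: eeddccc
Scanning for consecutive runs:
  Group 1: 'e' x 2 (positions 0-1)
  Group 2: 'd' x 2 (positions 2-3)
  Group 3: 'c' x 3 (positions 4-6)
Total groups: 3

3


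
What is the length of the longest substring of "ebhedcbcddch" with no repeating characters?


Input: "ebhedcbcddch"
Sliding window (track last position of each char):
  Position 0 ('e'): window [0,0] length 1 -- new best
  Position 1 ('b'): window [0,1] length 2 -- new best
  Position 2 ('h'): window [0,2] length 3 -- new best
  Position 3 ('e'): repeat (last at 0), move window start to 1
  Position 3 ('e'): window [1,3] length 3
  Position 4 ('d'): window [1,4] length 4 -- new best
  Position 5 ('c'): window [1,5] length 5 -- new best
  Position 6 ('b'): repeat (last at 1), move window start to 2
  Position 6 ('b'): window [2,6] length 5
  Position 7 ('c'): repeat (last at 5), move window start to 6
  Position 7 ('c'): window [6,7] length 2
  Position 8 ('d'): window [6,8] length 3
  Position 9 ('d'): repeat (last at 8), move window start to 9
  Position 9 ('d'): window [9,9] length 1
  Position 10 ('c'): window [9,10] length 2
  Position 11 ('h'): window [9,11] length 3
Longest substring with no repeats: "bhedc" with length 5

5


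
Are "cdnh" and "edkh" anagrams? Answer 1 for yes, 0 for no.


Strings: "cdnh", "edkh"
Sorted first:  cdhn
Sorted second: dehk
Differ at position 0: 'c' vs 'd' => not anagrams

0


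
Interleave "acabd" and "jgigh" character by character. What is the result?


Interleaving "acabd" and "jgigh":
  Position 0: 'a' from first, 'j' from second => "aj"
  Position 1: 'c' from first, 'g' from second => "cg"
  Position 2: 'a' from first, 'i' from second => "ai"
  Position 3: 'b' from first, 'g' from second => "bg"
  Position 4: 'd' from first, 'h' from second => "dh"
Result: ajcgaibgdh

ajcgaibgdh


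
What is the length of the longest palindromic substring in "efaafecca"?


Input: "efaafecca"
Checking substrings for palindromes:
  [0:6] "efaafe" (len 6) => palindrome
  [1:5] "faaf" (len 4) => palindrome
  [2:4] "aa" (len 2) => palindrome
  [6:8] "cc" (len 2) => palindrome
Longest palindromic substring: "efaafe" with length 6

6


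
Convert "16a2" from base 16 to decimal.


Input: "16a2" in base 16
Positional expansion:
  Digit '1' (value 1) x 16^3 = 4096
  Digit '6' (value 6) x 16^2 = 1536
  Digit 'a' (value 10) x 16^1 = 160
  Digit '2' (value 2) x 16^0 = 2
Sum = 5794

5794


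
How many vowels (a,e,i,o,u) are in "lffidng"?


Input: lffidng
Checking each character:
  'l' at position 0: consonant
  'f' at position 1: consonant
  'f' at position 2: consonant
  'i' at position 3: vowel (running total: 1)
  'd' at position 4: consonant
  'n' at position 5: consonant
  'g' at position 6: consonant
Total vowels: 1

1


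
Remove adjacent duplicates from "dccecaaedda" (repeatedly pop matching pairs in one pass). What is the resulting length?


Input: dccecaaedda
Stack-based adjacent duplicate removal:
  Read 'd': push. Stack: d
  Read 'c': push. Stack: dc
  Read 'c': matches stack top 'c' => pop. Stack: d
  Read 'e': push. Stack: de
  Read 'c': push. Stack: dec
  Read 'a': push. Stack: deca
  Read 'a': matches stack top 'a' => pop. Stack: dec
  Read 'e': push. Stack: dece
  Read 'd': push. Stack: deced
  Read 'd': matches stack top 'd' => pop. Stack: dece
  Read 'a': push. Stack: decea
Final stack: "decea" (length 5)

5


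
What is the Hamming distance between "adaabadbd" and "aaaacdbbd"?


Comparing "adaabadbd" and "aaaacdbbd" position by position:
  Position 0: 'a' vs 'a' => same
  Position 1: 'd' vs 'a' => differ
  Position 2: 'a' vs 'a' => same
  Position 3: 'a' vs 'a' => same
  Position 4: 'b' vs 'c' => differ
  Position 5: 'a' vs 'd' => differ
  Position 6: 'd' vs 'b' => differ
  Position 7: 'b' vs 'b' => same
  Position 8: 'd' vs 'd' => same
Total differences (Hamming distance): 4

4


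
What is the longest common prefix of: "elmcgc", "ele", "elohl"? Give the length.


Words: elmcgc, ele, elohl
  Position 0: all 'e' => match
  Position 1: all 'l' => match
  Position 2: ('m', 'e', 'o') => mismatch, stop
LCP = "el" (length 2)

2


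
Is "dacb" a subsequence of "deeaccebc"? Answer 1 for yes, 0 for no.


Check if "dacb" is a subsequence of "deeaccebc"
Greedy scan:
  Position 0 ('d'): matches sub[0] = 'd'
  Position 1 ('e'): no match needed
  Position 2 ('e'): no match needed
  Position 3 ('a'): matches sub[1] = 'a'
  Position 4 ('c'): matches sub[2] = 'c'
  Position 5 ('c'): no match needed
  Position 6 ('e'): no match needed
  Position 7 ('b'): matches sub[3] = 'b'
  Position 8 ('c'): no match needed
All 4 characters matched => is a subsequence

1


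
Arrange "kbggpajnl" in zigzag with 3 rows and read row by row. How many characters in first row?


Zigzag "kbggpajnl" into 3 rows:
Placing characters:
  'k' => row 0
  'b' => row 1
  'g' => row 2
  'g' => row 1
  'p' => row 0
  'a' => row 1
  'j' => row 2
  'n' => row 1
  'l' => row 0
Rows:
  Row 0: "kpl"
  Row 1: "bgan"
  Row 2: "gj"
First row length: 3

3


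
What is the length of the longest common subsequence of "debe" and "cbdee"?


LCS of "debe" and "cbdee"
DP table:
           c    b    d    e    e
      0    0    0    0    0    0
  d   0    0    0    1    1    1
  e   0    0    0    1    2    2
  b   0    0    1    1    2    2
  e   0    0    1    1    2    3
LCS length = dp[4][5] = 3

3


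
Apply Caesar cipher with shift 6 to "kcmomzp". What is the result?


Caesar cipher: shift "kcmomzp" by 6
  'k' (pos 10) + 6 = pos 16 = 'q'
  'c' (pos 2) + 6 = pos 8 = 'i'
  'm' (pos 12) + 6 = pos 18 = 's'
  'o' (pos 14) + 6 = pos 20 = 'u'
  'm' (pos 12) + 6 = pos 18 = 's'
  'z' (pos 25) + 6 = pos 5 = 'f'
  'p' (pos 15) + 6 = pos 21 = 'v'
Result: qisusfv

qisusfv


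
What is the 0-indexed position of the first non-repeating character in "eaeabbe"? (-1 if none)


Input: eaeabbe
Character frequencies:
  'a': 2
  'b': 2
  'e': 3
Scanning left to right for freq == 1:
  Position 0 ('e'): freq=3, skip
  Position 1 ('a'): freq=2, skip
  Position 2 ('e'): freq=3, skip
  Position 3 ('a'): freq=2, skip
  Position 4 ('b'): freq=2, skip
  Position 5 ('b'): freq=2, skip
  Position 6 ('e'): freq=3, skip
  No unique character found => answer = -1

-1


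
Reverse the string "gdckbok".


Input: gdckbok
Reading characters right to left:
  Position 6: 'k'
  Position 5: 'o'
  Position 4: 'b'
  Position 3: 'k'
  Position 2: 'c'
  Position 1: 'd'
  Position 0: 'g'
Reversed: kobkcdg

kobkcdg


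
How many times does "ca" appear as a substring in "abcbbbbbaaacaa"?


Searching for "ca" in "abcbbbbbaaacaa"
Scanning each position:
  Position 0: "ab" => no
  Position 1: "bc" => no
  Position 2: "cb" => no
  Position 3: "bb" => no
  Position 4: "bb" => no
  Position 5: "bb" => no
  Position 6: "bb" => no
  Position 7: "ba" => no
  Position 8: "aa" => no
  Position 9: "aa" => no
  Position 10: "ac" => no
  Position 11: "ca" => MATCH
  Position 12: "aa" => no
Total occurrences: 1

1


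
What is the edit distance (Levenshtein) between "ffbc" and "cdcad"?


Computing edit distance: "ffbc" -> "cdcad"
DP table:
           c    d    c    a    d
      0    1    2    3    4    5
  f   1    1    2    3    4    5
  f   2    2    2    3    4    5
  b   3    3    3    3    4    5
  c   4    3    4    3    4    5
Edit distance = dp[4][5] = 5

5


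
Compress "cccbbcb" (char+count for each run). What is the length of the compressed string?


Input: cccbbcb
Runs:
  'c' x 3 => "c3"
  'b' x 2 => "b2"
  'c' x 1 => "c1"
  'b' x 1 => "b1"
Compressed: "c3b2c1b1"
Compressed length: 8

8


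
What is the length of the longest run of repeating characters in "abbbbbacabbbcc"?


Input: "abbbbbacabbbcc"
Scanning for longest run:
  Position 1 ('b'): new char, reset run to 1
  Position 2 ('b'): continues run of 'b', length=2
  Position 3 ('b'): continues run of 'b', length=3
  Position 4 ('b'): continues run of 'b', length=4
  Position 5 ('b'): continues run of 'b', length=5
  Position 6 ('a'): new char, reset run to 1
  Position 7 ('c'): new char, reset run to 1
  Position 8 ('a'): new char, reset run to 1
  Position 9 ('b'): new char, reset run to 1
  Position 10 ('b'): continues run of 'b', length=2
  Position 11 ('b'): continues run of 'b', length=3
  Position 12 ('c'): new char, reset run to 1
  Position 13 ('c'): continues run of 'c', length=2
Longest run: 'b' with length 5

5


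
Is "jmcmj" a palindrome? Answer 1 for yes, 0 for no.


Input: jmcmj
Reversed: jmcmj
  Compare pos 0 ('j') with pos 4 ('j'): match
  Compare pos 1 ('m') with pos 3 ('m'): match
Result: palindrome

1


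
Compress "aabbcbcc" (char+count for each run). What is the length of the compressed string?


Input: aabbcbcc
Runs:
  'a' x 2 => "a2"
  'b' x 2 => "b2"
  'c' x 1 => "c1"
  'b' x 1 => "b1"
  'c' x 2 => "c2"
Compressed: "a2b2c1b1c2"
Compressed length: 10

10


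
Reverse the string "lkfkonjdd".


Input: lkfkonjdd
Reading characters right to left:
  Position 8: 'd'
  Position 7: 'd'
  Position 6: 'j'
  Position 5: 'n'
  Position 4: 'o'
  Position 3: 'k'
  Position 2: 'f'
  Position 1: 'k'
  Position 0: 'l'
Reversed: ddjnokfkl

ddjnokfkl


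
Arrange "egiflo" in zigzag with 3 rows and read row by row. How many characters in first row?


Zigzag "egiflo" into 3 rows:
Placing characters:
  'e' => row 0
  'g' => row 1
  'i' => row 2
  'f' => row 1
  'l' => row 0
  'o' => row 1
Rows:
  Row 0: "el"
  Row 1: "gfo"
  Row 2: "i"
First row length: 2

2


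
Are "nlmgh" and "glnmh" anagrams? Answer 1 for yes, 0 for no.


Strings: "nlmgh", "glnmh"
Sorted first:  ghlmn
Sorted second: ghlmn
Sorted forms match => anagrams

1


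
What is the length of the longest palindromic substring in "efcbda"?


Input: "efcbda"
Checking substrings for palindromes:
  No multi-char palindromic substrings found
Longest palindromic substring: "e" with length 1

1


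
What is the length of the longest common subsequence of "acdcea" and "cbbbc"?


LCS of "acdcea" and "cbbbc"
DP table:
           c    b    b    b    c
      0    0    0    0    0    0
  a   0    0    0    0    0    0
  c   0    1    1    1    1    1
  d   0    1    1    1    1    1
  c   0    1    1    1    1    2
  e   0    1    1    1    1    2
  a   0    1    1    1    1    2
LCS length = dp[6][5] = 2

2


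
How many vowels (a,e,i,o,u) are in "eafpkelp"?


Input: eafpkelp
Checking each character:
  'e' at position 0: vowel (running total: 1)
  'a' at position 1: vowel (running total: 2)
  'f' at position 2: consonant
  'p' at position 3: consonant
  'k' at position 4: consonant
  'e' at position 5: vowel (running total: 3)
  'l' at position 6: consonant
  'p' at position 7: consonant
Total vowels: 3

3


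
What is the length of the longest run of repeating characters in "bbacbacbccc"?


Input: "bbacbacbccc"
Scanning for longest run:
  Position 1 ('b'): continues run of 'b', length=2
  Position 2 ('a'): new char, reset run to 1
  Position 3 ('c'): new char, reset run to 1
  Position 4 ('b'): new char, reset run to 1
  Position 5 ('a'): new char, reset run to 1
  Position 6 ('c'): new char, reset run to 1
  Position 7 ('b'): new char, reset run to 1
  Position 8 ('c'): new char, reset run to 1
  Position 9 ('c'): continues run of 'c', length=2
  Position 10 ('c'): continues run of 'c', length=3
Longest run: 'c' with length 3

3


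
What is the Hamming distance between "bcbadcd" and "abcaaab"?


Comparing "bcbadcd" and "abcaaab" position by position:
  Position 0: 'b' vs 'a' => differ
  Position 1: 'c' vs 'b' => differ
  Position 2: 'b' vs 'c' => differ
  Position 3: 'a' vs 'a' => same
  Position 4: 'd' vs 'a' => differ
  Position 5: 'c' vs 'a' => differ
  Position 6: 'd' vs 'b' => differ
Total differences (Hamming distance): 6

6


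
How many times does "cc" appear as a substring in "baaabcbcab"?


Searching for "cc" in "baaabcbcab"
Scanning each position:
  Position 0: "ba" => no
  Position 1: "aa" => no
  Position 2: "aa" => no
  Position 3: "ab" => no
  Position 4: "bc" => no
  Position 5: "cb" => no
  Position 6: "bc" => no
  Position 7: "ca" => no
  Position 8: "ab" => no
Total occurrences: 0

0


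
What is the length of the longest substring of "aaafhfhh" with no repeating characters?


Input: "aaafhfhh"
Sliding window (track last position of each char):
  Position 0 ('a'): window [0,0] length 1 -- new best
  Position 1 ('a'): repeat (last at 0), move window start to 1
  Position 1 ('a'): window [1,1] length 1
  Position 2 ('a'): repeat (last at 1), move window start to 2
  Position 2 ('a'): window [2,2] length 1
  Position 3 ('f'): window [2,3] length 2 -- new best
  Position 4 ('h'): window [2,4] length 3 -- new best
  Position 5 ('f'): repeat (last at 3), move window start to 4
  Position 5 ('f'): window [4,5] length 2
  Position 6 ('h'): repeat (last at 4), move window start to 5
  Position 6 ('h'): window [5,6] length 2
  Position 7 ('h'): repeat (last at 6), move window start to 7
  Position 7 ('h'): window [7,7] length 1
Longest substring with no repeats: "afh" with length 3

3


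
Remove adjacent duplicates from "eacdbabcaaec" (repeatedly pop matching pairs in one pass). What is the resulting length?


Input: eacdbabcaaec
Stack-based adjacent duplicate removal:
  Read 'e': push. Stack: e
  Read 'a': push. Stack: ea
  Read 'c': push. Stack: eac
  Read 'd': push. Stack: eacd
  Read 'b': push. Stack: eacdb
  Read 'a': push. Stack: eacdba
  Read 'b': push. Stack: eacdbab
  Read 'c': push. Stack: eacdbabc
  Read 'a': push. Stack: eacdbabca
  Read 'a': matches stack top 'a' => pop. Stack: eacdbabc
  Read 'e': push. Stack: eacdbabce
  Read 'c': push. Stack: eacdbabcec
Final stack: "eacdbabcec" (length 10)

10


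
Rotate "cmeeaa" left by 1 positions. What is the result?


Input: "cmeeaa", rotate left by 1
First 1 characters: "c"
Remaining characters: "meeaa"
Concatenate remaining + first: "meeaa" + "c" = "meeaac"

meeaac


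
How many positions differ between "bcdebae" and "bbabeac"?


Comparing "bcdebae" and "bbabeac" position by position:
  Position 0: 'b' vs 'b' => same
  Position 1: 'c' vs 'b' => DIFFER
  Position 2: 'd' vs 'a' => DIFFER
  Position 3: 'e' vs 'b' => DIFFER
  Position 4: 'b' vs 'e' => DIFFER
  Position 5: 'a' vs 'a' => same
  Position 6: 'e' vs 'c' => DIFFER
Positions that differ: 5

5


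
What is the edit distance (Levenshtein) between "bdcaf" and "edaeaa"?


Computing edit distance: "bdcaf" -> "edaeaa"
DP table:
           e    d    a    e    a    a
      0    1    2    3    4    5    6
  b   1    1    2    3    4    5    6
  d   2    2    1    2    3    4    5
  c   3    3    2    2    3    4    5
  a   4    4    3    2    3    3    4
  f   5    5    4    3    3    4    4
Edit distance = dp[5][6] = 4

4


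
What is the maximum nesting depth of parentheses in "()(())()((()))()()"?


Input: "()(())()((()))()()"
Tracking depth:
  Position 0 '(': depth becomes 1
  Position 1 ')': depth becomes 0
  Position 2 '(': depth becomes 1
  Position 3 '(': depth becomes 2
  Position 4 ')': depth becomes 1
  Position 5 ')': depth becomes 0
  Position 6 '(': depth becomes 1
  Position 7 ')': depth becomes 0
  Position 8 '(': depth becomes 1
  Position 9 '(': depth becomes 2
  Position 10 '(': depth becomes 3
  Position 11 ')': depth becomes 2
  Position 12 ')': depth becomes 1
  Position 13 ')': depth becomes 0
  Position 14 '(': depth becomes 1
  Position 15 ')': depth becomes 0
  Position 16 '(': depth becomes 1
  Position 17 ')': depth becomes 0
Maximum depth reached: 3

3


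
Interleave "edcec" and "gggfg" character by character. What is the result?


Interleaving "edcec" and "gggfg":
  Position 0: 'e' from first, 'g' from second => "eg"
  Position 1: 'd' from first, 'g' from second => "dg"
  Position 2: 'c' from first, 'g' from second => "cg"
  Position 3: 'e' from first, 'f' from second => "ef"
  Position 4: 'c' from first, 'g' from second => "cg"
Result: egdgcgefcg

egdgcgefcg


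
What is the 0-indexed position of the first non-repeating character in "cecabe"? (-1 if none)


Input: cecabe
Character frequencies:
  'a': 1
  'b': 1
  'c': 2
  'e': 2
Scanning left to right for freq == 1:
  Position 0 ('c'): freq=2, skip
  Position 1 ('e'): freq=2, skip
  Position 2 ('c'): freq=2, skip
  Position 3 ('a'): unique! => answer = 3

3


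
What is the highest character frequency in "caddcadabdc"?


Input: caddcadabdc
Character counts:
  'a': 3
  'b': 1
  'c': 3
  'd': 4
Maximum frequency: 4

4


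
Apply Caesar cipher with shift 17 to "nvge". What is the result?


Caesar cipher: shift "nvge" by 17
  'n' (pos 13) + 17 = pos 4 = 'e'
  'v' (pos 21) + 17 = pos 12 = 'm'
  'g' (pos 6) + 17 = pos 23 = 'x'
  'e' (pos 4) + 17 = pos 21 = 'v'
Result: emxv

emxv


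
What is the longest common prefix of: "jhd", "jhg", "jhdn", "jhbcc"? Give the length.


Words: jhd, jhg, jhdn, jhbcc
  Position 0: all 'j' => match
  Position 1: all 'h' => match
  Position 2: ('d', 'g', 'd', 'b') => mismatch, stop
LCP = "jh" (length 2)

2


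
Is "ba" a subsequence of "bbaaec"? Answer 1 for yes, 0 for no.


Check if "ba" is a subsequence of "bbaaec"
Greedy scan:
  Position 0 ('b'): matches sub[0] = 'b'
  Position 1 ('b'): no match needed
  Position 2 ('a'): matches sub[1] = 'a'
  Position 3 ('a'): no match needed
  Position 4 ('e'): no match needed
  Position 5 ('c'): no match needed
All 2 characters matched => is a subsequence

1


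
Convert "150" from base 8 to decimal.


Input: "150" in base 8
Positional expansion:
  Digit '1' (value 1) x 8^2 = 64
  Digit '5' (value 5) x 8^1 = 40
  Digit '0' (value 0) x 8^0 = 0
Sum = 104

104


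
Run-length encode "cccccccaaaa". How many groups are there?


Input: cccccccaaaa
Scanning for consecutive runs:
  Group 1: 'c' x 7 (positions 0-6)
  Group 2: 'a' x 4 (positions 7-10)
Total groups: 2

2


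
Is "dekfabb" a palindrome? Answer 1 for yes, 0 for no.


Input: dekfabb
Reversed: bbafked
  Compare pos 0 ('d') with pos 6 ('b'): MISMATCH
  Compare pos 1 ('e') with pos 5 ('b'): MISMATCH
  Compare pos 2 ('k') with pos 4 ('a'): MISMATCH
Result: not a palindrome

0


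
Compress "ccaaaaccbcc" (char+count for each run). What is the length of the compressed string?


Input: ccaaaaccbcc
Runs:
  'c' x 2 => "c2"
  'a' x 4 => "a4"
  'c' x 2 => "c2"
  'b' x 1 => "b1"
  'c' x 2 => "c2"
Compressed: "c2a4c2b1c2"
Compressed length: 10

10


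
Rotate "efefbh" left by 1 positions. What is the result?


Input: "efefbh", rotate left by 1
First 1 characters: "e"
Remaining characters: "fefbh"
Concatenate remaining + first: "fefbh" + "e" = "fefbhe"

fefbhe


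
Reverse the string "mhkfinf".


Input: mhkfinf
Reading characters right to left:
  Position 6: 'f'
  Position 5: 'n'
  Position 4: 'i'
  Position 3: 'f'
  Position 2: 'k'
  Position 1: 'h'
  Position 0: 'm'
Reversed: fnifkhm

fnifkhm


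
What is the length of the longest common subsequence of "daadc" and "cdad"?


LCS of "daadc" and "cdad"
DP table:
           c    d    a    d
      0    0    0    0    0
  d   0    0    1    1    1
  a   0    0    1    2    2
  a   0    0    1    2    2
  d   0    0    1    2    3
  c   0    1    1    2    3
LCS length = dp[5][4] = 3

3


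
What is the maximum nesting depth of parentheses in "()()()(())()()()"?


Input: "()()()(())()()()"
Tracking depth:
  Position 0 '(': depth becomes 1
  Position 1 ')': depth becomes 0
  Position 2 '(': depth becomes 1
  Position 3 ')': depth becomes 0
  Position 4 '(': depth becomes 1
  Position 5 ')': depth becomes 0
  Position 6 '(': depth becomes 1
  Position 7 '(': depth becomes 2
  Position 8 ')': depth becomes 1
  Position 9 ')': depth becomes 0
  Position 10 '(': depth becomes 1
  Position 11 ')': depth becomes 0
  Position 12 '(': depth becomes 1
  Position 13 ')': depth becomes 0
  Position 14 '(': depth becomes 1
  Position 15 ')': depth becomes 0
Maximum depth reached: 2

2


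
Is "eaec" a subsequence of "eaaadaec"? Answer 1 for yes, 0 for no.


Check if "eaec" is a subsequence of "eaaadaec"
Greedy scan:
  Position 0 ('e'): matches sub[0] = 'e'
  Position 1 ('a'): matches sub[1] = 'a'
  Position 2 ('a'): no match needed
  Position 3 ('a'): no match needed
  Position 4 ('d'): no match needed
  Position 5 ('a'): no match needed
  Position 6 ('e'): matches sub[2] = 'e'
  Position 7 ('c'): matches sub[3] = 'c'
All 4 characters matched => is a subsequence

1


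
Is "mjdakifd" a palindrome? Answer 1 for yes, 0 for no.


Input: mjdakifd
Reversed: dfikadjm
  Compare pos 0 ('m') with pos 7 ('d'): MISMATCH
  Compare pos 1 ('j') with pos 6 ('f'): MISMATCH
  Compare pos 2 ('d') with pos 5 ('i'): MISMATCH
  Compare pos 3 ('a') with pos 4 ('k'): MISMATCH
Result: not a palindrome

0


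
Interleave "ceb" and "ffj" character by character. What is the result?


Interleaving "ceb" and "ffj":
  Position 0: 'c' from first, 'f' from second => "cf"
  Position 1: 'e' from first, 'f' from second => "ef"
  Position 2: 'b' from first, 'j' from second => "bj"
Result: cfefbj

cfefbj


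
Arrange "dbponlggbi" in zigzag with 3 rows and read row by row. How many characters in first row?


Zigzag "dbponlggbi" into 3 rows:
Placing characters:
  'd' => row 0
  'b' => row 1
  'p' => row 2
  'o' => row 1
  'n' => row 0
  'l' => row 1
  'g' => row 2
  'g' => row 1
  'b' => row 0
  'i' => row 1
Rows:
  Row 0: "dnb"
  Row 1: "bolgi"
  Row 2: "pg"
First row length: 3

3


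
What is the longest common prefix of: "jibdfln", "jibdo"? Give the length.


Words: jibdfln, jibdo
  Position 0: all 'j' => match
  Position 1: all 'i' => match
  Position 2: all 'b' => match
  Position 3: all 'd' => match
  Position 4: ('f', 'o') => mismatch, stop
LCP = "jibd" (length 4)

4


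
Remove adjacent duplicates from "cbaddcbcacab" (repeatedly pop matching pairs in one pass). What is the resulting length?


Input: cbaddcbcacab
Stack-based adjacent duplicate removal:
  Read 'c': push. Stack: c
  Read 'b': push. Stack: cb
  Read 'a': push. Stack: cba
  Read 'd': push. Stack: cbad
  Read 'd': matches stack top 'd' => pop. Stack: cba
  Read 'c': push. Stack: cbac
  Read 'b': push. Stack: cbacb
  Read 'c': push. Stack: cbacbc
  Read 'a': push. Stack: cbacbca
  Read 'c': push. Stack: cbacbcac
  Read 'a': push. Stack: cbacbcaca
  Read 'b': push. Stack: cbacbcacab
Final stack: "cbacbcacab" (length 10)

10


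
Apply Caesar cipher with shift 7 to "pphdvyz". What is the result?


Caesar cipher: shift "pphdvyz" by 7
  'p' (pos 15) + 7 = pos 22 = 'w'
  'p' (pos 15) + 7 = pos 22 = 'w'
  'h' (pos 7) + 7 = pos 14 = 'o'
  'd' (pos 3) + 7 = pos 10 = 'k'
  'v' (pos 21) + 7 = pos 2 = 'c'
  'y' (pos 24) + 7 = pos 5 = 'f'
  'z' (pos 25) + 7 = pos 6 = 'g'
Result: wwokcfg

wwokcfg


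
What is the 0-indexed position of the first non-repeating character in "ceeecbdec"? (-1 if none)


Input: ceeecbdec
Character frequencies:
  'b': 1
  'c': 3
  'd': 1
  'e': 4
Scanning left to right for freq == 1:
  Position 0 ('c'): freq=3, skip
  Position 1 ('e'): freq=4, skip
  Position 2 ('e'): freq=4, skip
  Position 3 ('e'): freq=4, skip
  Position 4 ('c'): freq=3, skip
  Position 5 ('b'): unique! => answer = 5

5


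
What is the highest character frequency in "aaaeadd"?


Input: aaaeadd
Character counts:
  'a': 4
  'd': 2
  'e': 1
Maximum frequency: 4

4


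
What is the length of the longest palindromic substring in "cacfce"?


Input: "cacfce"
Checking substrings for palindromes:
  [0:3] "cac" (len 3) => palindrome
  [2:5] "cfc" (len 3) => palindrome
Longest palindromic substring: "cac" with length 3

3


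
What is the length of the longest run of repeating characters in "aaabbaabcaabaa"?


Input: "aaabbaabcaabaa"
Scanning for longest run:
  Position 1 ('a'): continues run of 'a', length=2
  Position 2 ('a'): continues run of 'a', length=3
  Position 3 ('b'): new char, reset run to 1
  Position 4 ('b'): continues run of 'b', length=2
  Position 5 ('a'): new char, reset run to 1
  Position 6 ('a'): continues run of 'a', length=2
  Position 7 ('b'): new char, reset run to 1
  Position 8 ('c'): new char, reset run to 1
  Position 9 ('a'): new char, reset run to 1
  Position 10 ('a'): continues run of 'a', length=2
  Position 11 ('b'): new char, reset run to 1
  Position 12 ('a'): new char, reset run to 1
  Position 13 ('a'): continues run of 'a', length=2
Longest run: 'a' with length 3

3


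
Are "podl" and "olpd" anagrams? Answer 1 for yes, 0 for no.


Strings: "podl", "olpd"
Sorted first:  dlop
Sorted second: dlop
Sorted forms match => anagrams

1


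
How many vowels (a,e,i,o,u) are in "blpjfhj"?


Input: blpjfhj
Checking each character:
  'b' at position 0: consonant
  'l' at position 1: consonant
  'p' at position 2: consonant
  'j' at position 3: consonant
  'f' at position 4: consonant
  'h' at position 5: consonant
  'j' at position 6: consonant
Total vowels: 0

0


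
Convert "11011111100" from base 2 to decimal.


Input: "11011111100" in base 2
Positional expansion:
  Digit '1' (value 1) x 2^10 = 1024
  Digit '1' (value 1) x 2^9 = 512
  Digit '0' (value 0) x 2^8 = 0
  Digit '1' (value 1) x 2^7 = 128
  Digit '1' (value 1) x 2^6 = 64
  Digit '1' (value 1) x 2^5 = 32
  Digit '1' (value 1) x 2^4 = 16
  Digit '1' (value 1) x 2^3 = 8
  Digit '1' (value 1) x 2^2 = 4
  Digit '0' (value 0) x 2^1 = 0
  Digit '0' (value 0) x 2^0 = 0
Sum = 1788

1788


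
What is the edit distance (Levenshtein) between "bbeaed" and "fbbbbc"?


Computing edit distance: "bbeaed" -> "fbbbbc"
DP table:
           f    b    b    b    b    c
      0    1    2    3    4    5    6
  b   1    1    1    2    3    4    5
  b   2    2    1    1    2    3    4
  e   3    3    2    2    2    3    4
  a   4    4    3    3    3    3    4
  e   5    5    4    4    4    4    4
  d   6    6    5    5    5    5    5
Edit distance = dp[6][6] = 5

5


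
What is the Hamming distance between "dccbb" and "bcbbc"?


Comparing "dccbb" and "bcbbc" position by position:
  Position 0: 'd' vs 'b' => differ
  Position 1: 'c' vs 'c' => same
  Position 2: 'c' vs 'b' => differ
  Position 3: 'b' vs 'b' => same
  Position 4: 'b' vs 'c' => differ
Total differences (Hamming distance): 3

3


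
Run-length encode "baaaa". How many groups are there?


Input: baaaa
Scanning for consecutive runs:
  Group 1: 'b' x 1 (positions 0-0)
  Group 2: 'a' x 4 (positions 1-4)
Total groups: 2

2


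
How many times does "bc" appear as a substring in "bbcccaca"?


Searching for "bc" in "bbcccaca"
Scanning each position:
  Position 0: "bb" => no
  Position 1: "bc" => MATCH
  Position 2: "cc" => no
  Position 3: "cc" => no
  Position 4: "ca" => no
  Position 5: "ac" => no
  Position 6: "ca" => no
Total occurrences: 1

1


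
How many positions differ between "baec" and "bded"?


Comparing "baec" and "bded" position by position:
  Position 0: 'b' vs 'b' => same
  Position 1: 'a' vs 'd' => DIFFER
  Position 2: 'e' vs 'e' => same
  Position 3: 'c' vs 'd' => DIFFER
Positions that differ: 2

2


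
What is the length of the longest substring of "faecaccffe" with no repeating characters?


Input: "faecaccffe"
Sliding window (track last position of each char):
  Position 0 ('f'): window [0,0] length 1 -- new best
  Position 1 ('a'): window [0,1] length 2 -- new best
  Position 2 ('e'): window [0,2] length 3 -- new best
  Position 3 ('c'): window [0,3] length 4 -- new best
  Position 4 ('a'): repeat (last at 1), move window start to 2
  Position 4 ('a'): window [2,4] length 3
  Position 5 ('c'): repeat (last at 3), move window start to 4
  Position 5 ('c'): window [4,5] length 2
  Position 6 ('c'): repeat (last at 5), move window start to 6
  Position 6 ('c'): window [6,6] length 1
  Position 7 ('f'): window [6,7] length 2
  Position 8 ('f'): repeat (last at 7), move window start to 8
  Position 8 ('f'): window [8,8] length 1
  Position 9 ('e'): window [8,9] length 2
Longest substring with no repeats: "faec" with length 4

4


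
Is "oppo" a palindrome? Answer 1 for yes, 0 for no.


Input: oppo
Reversed: oppo
  Compare pos 0 ('o') with pos 3 ('o'): match
  Compare pos 1 ('p') with pos 2 ('p'): match
Result: palindrome

1


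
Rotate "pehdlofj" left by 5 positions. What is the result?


Input: "pehdlofj", rotate left by 5
First 5 characters: "pehdl"
Remaining characters: "ofj"
Concatenate remaining + first: "ofj" + "pehdl" = "ofjpehdl"

ofjpehdl


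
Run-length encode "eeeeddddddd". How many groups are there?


Input: eeeeddddddd
Scanning for consecutive runs:
  Group 1: 'e' x 4 (positions 0-3)
  Group 2: 'd' x 7 (positions 4-10)
Total groups: 2

2


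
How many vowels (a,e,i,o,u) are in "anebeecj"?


Input: anebeecj
Checking each character:
  'a' at position 0: vowel (running total: 1)
  'n' at position 1: consonant
  'e' at position 2: vowel (running total: 2)
  'b' at position 3: consonant
  'e' at position 4: vowel (running total: 3)
  'e' at position 5: vowel (running total: 4)
  'c' at position 6: consonant
  'j' at position 7: consonant
Total vowels: 4

4


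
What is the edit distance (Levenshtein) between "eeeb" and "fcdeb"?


Computing edit distance: "eeeb" -> "fcdeb"
DP table:
           f    c    d    e    b
      0    1    2    3    4    5
  e   1    1    2    3    3    4
  e   2    2    2    3    3    4
  e   3    3    3    3    3    4
  b   4    4    4    4    4    3
Edit distance = dp[4][5] = 3

3


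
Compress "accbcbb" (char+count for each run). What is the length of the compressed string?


Input: accbcbb
Runs:
  'a' x 1 => "a1"
  'c' x 2 => "c2"
  'b' x 1 => "b1"
  'c' x 1 => "c1"
  'b' x 2 => "b2"
Compressed: "a1c2b1c1b2"
Compressed length: 10

10


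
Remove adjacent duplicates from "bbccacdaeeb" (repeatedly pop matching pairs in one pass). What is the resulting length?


Input: bbccacdaeeb
Stack-based adjacent duplicate removal:
  Read 'b': push. Stack: b
  Read 'b': matches stack top 'b' => pop. Stack: (empty)
  Read 'c': push. Stack: c
  Read 'c': matches stack top 'c' => pop. Stack: (empty)
  Read 'a': push. Stack: a
  Read 'c': push. Stack: ac
  Read 'd': push. Stack: acd
  Read 'a': push. Stack: acda
  Read 'e': push. Stack: acdae
  Read 'e': matches stack top 'e' => pop. Stack: acda
  Read 'b': push. Stack: acdab
Final stack: "acdab" (length 5)

5


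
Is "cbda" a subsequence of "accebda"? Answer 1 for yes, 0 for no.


Check if "cbda" is a subsequence of "accebda"
Greedy scan:
  Position 0 ('a'): no match needed
  Position 1 ('c'): matches sub[0] = 'c'
  Position 2 ('c'): no match needed
  Position 3 ('e'): no match needed
  Position 4 ('b'): matches sub[1] = 'b'
  Position 5 ('d'): matches sub[2] = 'd'
  Position 6 ('a'): matches sub[3] = 'a'
All 4 characters matched => is a subsequence

1


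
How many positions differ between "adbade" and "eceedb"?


Comparing "adbade" and "eceedb" position by position:
  Position 0: 'a' vs 'e' => DIFFER
  Position 1: 'd' vs 'c' => DIFFER
  Position 2: 'b' vs 'e' => DIFFER
  Position 3: 'a' vs 'e' => DIFFER
  Position 4: 'd' vs 'd' => same
  Position 5: 'e' vs 'b' => DIFFER
Positions that differ: 5

5


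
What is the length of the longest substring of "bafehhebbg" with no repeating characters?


Input: "bafehhebbg"
Sliding window (track last position of each char):
  Position 0 ('b'): window [0,0] length 1 -- new best
  Position 1 ('a'): window [0,1] length 2 -- new best
  Position 2 ('f'): window [0,2] length 3 -- new best
  Position 3 ('e'): window [0,3] length 4 -- new best
  Position 4 ('h'): window [0,4] length 5 -- new best
  Position 5 ('h'): repeat (last at 4), move window start to 5
  Position 5 ('h'): window [5,5] length 1
  Position 6 ('e'): window [5,6] length 2
  Position 7 ('b'): window [5,7] length 3
  Position 8 ('b'): repeat (last at 7), move window start to 8
  Position 8 ('b'): window [8,8] length 1
  Position 9 ('g'): window [8,9] length 2
Longest substring with no repeats: "bafeh" with length 5

5


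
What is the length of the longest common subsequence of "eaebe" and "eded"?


LCS of "eaebe" and "eded"
DP table:
           e    d    e    d
      0    0    0    0    0
  e   0    1    1    1    1
  a   0    1    1    1    1
  e   0    1    1    2    2
  b   0    1    1    2    2
  e   0    1    1    2    2
LCS length = dp[5][4] = 2

2


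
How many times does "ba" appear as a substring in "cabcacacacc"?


Searching for "ba" in "cabcacacacc"
Scanning each position:
  Position 0: "ca" => no
  Position 1: "ab" => no
  Position 2: "bc" => no
  Position 3: "ca" => no
  Position 4: "ac" => no
  Position 5: "ca" => no
  Position 6: "ac" => no
  Position 7: "ca" => no
  Position 8: "ac" => no
  Position 9: "cc" => no
Total occurrences: 0

0


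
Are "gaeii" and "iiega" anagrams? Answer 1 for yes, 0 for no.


Strings: "gaeii", "iiega"
Sorted first:  aegii
Sorted second: aegii
Sorted forms match => anagrams

1


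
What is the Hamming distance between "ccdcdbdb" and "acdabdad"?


Comparing "ccdcdbdb" and "acdabdad" position by position:
  Position 0: 'c' vs 'a' => differ
  Position 1: 'c' vs 'c' => same
  Position 2: 'd' vs 'd' => same
  Position 3: 'c' vs 'a' => differ
  Position 4: 'd' vs 'b' => differ
  Position 5: 'b' vs 'd' => differ
  Position 6: 'd' vs 'a' => differ
  Position 7: 'b' vs 'd' => differ
Total differences (Hamming distance): 6

6


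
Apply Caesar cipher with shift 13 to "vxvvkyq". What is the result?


Caesar cipher: shift "vxvvkyq" by 13
  'v' (pos 21) + 13 = pos 8 = 'i'
  'x' (pos 23) + 13 = pos 10 = 'k'
  'v' (pos 21) + 13 = pos 8 = 'i'
  'v' (pos 21) + 13 = pos 8 = 'i'
  'k' (pos 10) + 13 = pos 23 = 'x'
  'y' (pos 24) + 13 = pos 11 = 'l'
  'q' (pos 16) + 13 = pos 3 = 'd'
Result: ikiixld

ikiixld


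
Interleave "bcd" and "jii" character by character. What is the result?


Interleaving "bcd" and "jii":
  Position 0: 'b' from first, 'j' from second => "bj"
  Position 1: 'c' from first, 'i' from second => "ci"
  Position 2: 'd' from first, 'i' from second => "di"
Result: bjcidi

bjcidi


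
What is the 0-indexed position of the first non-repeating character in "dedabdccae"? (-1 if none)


Input: dedabdccae
Character frequencies:
  'a': 2
  'b': 1
  'c': 2
  'd': 3
  'e': 2
Scanning left to right for freq == 1:
  Position 0 ('d'): freq=3, skip
  Position 1 ('e'): freq=2, skip
  Position 2 ('d'): freq=3, skip
  Position 3 ('a'): freq=2, skip
  Position 4 ('b'): unique! => answer = 4

4


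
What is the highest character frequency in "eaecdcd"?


Input: eaecdcd
Character counts:
  'a': 1
  'c': 2
  'd': 2
  'e': 2
Maximum frequency: 2

2


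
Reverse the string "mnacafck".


Input: mnacafck
Reading characters right to left:
  Position 7: 'k'
  Position 6: 'c'
  Position 5: 'f'
  Position 4: 'a'
  Position 3: 'c'
  Position 2: 'a'
  Position 1: 'n'
  Position 0: 'm'
Reversed: kcfacanm

kcfacanm


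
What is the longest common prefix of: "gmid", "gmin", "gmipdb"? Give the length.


Words: gmid, gmin, gmipdb
  Position 0: all 'g' => match
  Position 1: all 'm' => match
  Position 2: all 'i' => match
  Position 3: ('d', 'n', 'p') => mismatch, stop
LCP = "gmi" (length 3)

3


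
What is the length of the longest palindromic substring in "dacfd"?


Input: "dacfd"
Checking substrings for palindromes:
  No multi-char palindromic substrings found
Longest palindromic substring: "d" with length 1

1


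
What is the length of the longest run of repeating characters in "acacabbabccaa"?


Input: "acacabbabccaa"
Scanning for longest run:
  Position 1 ('c'): new char, reset run to 1
  Position 2 ('a'): new char, reset run to 1
  Position 3 ('c'): new char, reset run to 1
  Position 4 ('a'): new char, reset run to 1
  Position 5 ('b'): new char, reset run to 1
  Position 6 ('b'): continues run of 'b', length=2
  Position 7 ('a'): new char, reset run to 1
  Position 8 ('b'): new char, reset run to 1
  Position 9 ('c'): new char, reset run to 1
  Position 10 ('c'): continues run of 'c', length=2
  Position 11 ('a'): new char, reset run to 1
  Position 12 ('a'): continues run of 'a', length=2
Longest run: 'b' with length 2

2


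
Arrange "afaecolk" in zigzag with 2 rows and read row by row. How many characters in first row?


Zigzag "afaecolk" into 2 rows:
Placing characters:
  'a' => row 0
  'f' => row 1
  'a' => row 0
  'e' => row 1
  'c' => row 0
  'o' => row 1
  'l' => row 0
  'k' => row 1
Rows:
  Row 0: "aacl"
  Row 1: "feok"
First row length: 4

4


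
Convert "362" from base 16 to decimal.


Input: "362" in base 16
Positional expansion:
  Digit '3' (value 3) x 16^2 = 768
  Digit '6' (value 6) x 16^1 = 96
  Digit '2' (value 2) x 16^0 = 2
Sum = 866

866


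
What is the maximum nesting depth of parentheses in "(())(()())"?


Input: "(())(()())"
Tracking depth:
  Position 0 '(': depth becomes 1
  Position 1 '(': depth becomes 2
  Position 2 ')': depth becomes 1
  Position 3 ')': depth becomes 0
  Position 4 '(': depth becomes 1
  Position 5 '(': depth becomes 2
  Position 6 ')': depth becomes 1
  Position 7 '(': depth becomes 2
  Position 8 ')': depth becomes 1
  Position 9 ')': depth becomes 0
Maximum depth reached: 2

2


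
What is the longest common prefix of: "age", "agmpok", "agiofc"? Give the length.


Words: age, agmpok, agiofc
  Position 0: all 'a' => match
  Position 1: all 'g' => match
  Position 2: ('e', 'm', 'i') => mismatch, stop
LCP = "ag" (length 2)

2
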